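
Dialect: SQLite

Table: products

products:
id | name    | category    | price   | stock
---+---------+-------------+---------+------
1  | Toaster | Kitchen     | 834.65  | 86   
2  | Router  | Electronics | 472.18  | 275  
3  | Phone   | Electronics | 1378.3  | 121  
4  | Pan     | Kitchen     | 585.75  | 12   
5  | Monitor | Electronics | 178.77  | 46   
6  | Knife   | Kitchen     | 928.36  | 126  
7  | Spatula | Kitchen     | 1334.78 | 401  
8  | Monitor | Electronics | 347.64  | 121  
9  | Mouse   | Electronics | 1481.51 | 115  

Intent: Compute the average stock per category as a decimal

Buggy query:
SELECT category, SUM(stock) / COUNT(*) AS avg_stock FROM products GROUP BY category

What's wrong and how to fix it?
Bug: Both operands are integers, so '/' performs integer division and truncates

Fix: Multiply by 1.0 (or CAST to REAL) to force floating-point division

Corrected query:
SELECT category, SUM(stock) * 1.0 / COUNT(*) AS avg_stock FROM products GROUP BY category

Result:
category    | avg_stock
------------+----------
Electronics | 135.6    
Kitchen     | 156.25   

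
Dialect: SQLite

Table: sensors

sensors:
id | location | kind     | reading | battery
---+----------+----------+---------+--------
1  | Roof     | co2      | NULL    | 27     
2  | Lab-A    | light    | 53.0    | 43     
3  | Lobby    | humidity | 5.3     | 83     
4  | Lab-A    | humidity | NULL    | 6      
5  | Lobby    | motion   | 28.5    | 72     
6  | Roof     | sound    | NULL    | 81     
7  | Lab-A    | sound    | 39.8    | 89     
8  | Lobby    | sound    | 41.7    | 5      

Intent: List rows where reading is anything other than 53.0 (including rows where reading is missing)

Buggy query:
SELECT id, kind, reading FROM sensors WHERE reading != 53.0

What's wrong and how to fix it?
Bug: Inequality against NULL is unknown, not true; rows with NULL are dropped

Fix: Handle NULL separately with IS NULL alongside the inequality

Corrected query:
SELECT id, kind, reading FROM sensors WHERE reading != 53.0 OR reading IS NULL

Result:
id | kind     | reading
---+----------+--------
1  | co2      | NULL   
3  | humidity | 5.3    
4  | humidity | NULL   
5  | motion   | 28.5   
6  | sound    | NULL   
7  | sound    | 39.8   
8  | sound    | 41.7   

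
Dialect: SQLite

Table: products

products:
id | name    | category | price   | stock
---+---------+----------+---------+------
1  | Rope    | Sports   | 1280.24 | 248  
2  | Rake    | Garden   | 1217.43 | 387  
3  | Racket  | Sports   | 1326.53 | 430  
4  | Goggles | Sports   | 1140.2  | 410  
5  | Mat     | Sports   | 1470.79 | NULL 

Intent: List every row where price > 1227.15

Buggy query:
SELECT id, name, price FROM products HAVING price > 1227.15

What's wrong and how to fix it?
Bug: This is a non-aggregate query (no GROUP BY, no aggregates), so in SQLite the HAVING clause is invalid here; a row-level condition belongs in WHERE

Fix: Use WHERE for row-level filtering

Corrected query:
SELECT id, name, price FROM products WHERE price > 1227.15

Result:
id | name   | price  
---+--------+--------
1  | Rope   | 1280.24
3  | Racket | 1326.53
5  | Mat    | 1470.79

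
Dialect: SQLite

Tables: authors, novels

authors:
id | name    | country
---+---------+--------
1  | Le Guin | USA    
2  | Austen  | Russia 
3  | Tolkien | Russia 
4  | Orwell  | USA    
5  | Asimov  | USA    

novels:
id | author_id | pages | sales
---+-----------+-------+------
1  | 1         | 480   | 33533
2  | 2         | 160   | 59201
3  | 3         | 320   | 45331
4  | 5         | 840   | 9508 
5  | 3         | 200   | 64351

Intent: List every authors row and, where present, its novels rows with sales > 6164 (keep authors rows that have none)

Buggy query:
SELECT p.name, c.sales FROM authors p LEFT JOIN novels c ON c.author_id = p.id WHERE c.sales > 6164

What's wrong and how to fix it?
Bug: Filtering c.sales in WHERE discards the NULL rows produced by LEFT JOIN, turning it into an inner join

Fix: Put 'c.sales > 6164' in the JOIN's ON clause instead of WHERE

Corrected query:
SELECT p.name, c.sales FROM authors p LEFT JOIN novels c ON c.author_id = p.id AND c.sales > 6164

Result:
name    | sales
--------+------
Le Guin | 33533
Austen  | 59201
Tolkien | 45331
Tolkien | 64351
Orwell  | NULL 
Asimov  | 9508 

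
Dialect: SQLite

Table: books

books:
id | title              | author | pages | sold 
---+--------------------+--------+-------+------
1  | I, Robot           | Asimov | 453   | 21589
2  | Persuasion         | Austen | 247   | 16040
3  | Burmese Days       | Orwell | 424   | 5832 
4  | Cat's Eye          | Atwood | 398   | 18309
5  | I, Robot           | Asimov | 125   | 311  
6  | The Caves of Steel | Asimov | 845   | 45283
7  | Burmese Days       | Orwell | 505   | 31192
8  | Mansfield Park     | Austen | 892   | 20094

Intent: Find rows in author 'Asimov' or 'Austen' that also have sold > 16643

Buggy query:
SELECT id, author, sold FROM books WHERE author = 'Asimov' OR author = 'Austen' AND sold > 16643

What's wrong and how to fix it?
Bug: Without parentheses, AND is evaluated before OR, so the sold filter only applies to the 'Austen' branch

Fix: Group the OR with parentheses (or use IN), then AND the threshold

Corrected query:
SELECT id, author, sold FROM books WHERE (author = 'Asimov' OR author = 'Austen') AND sold > 16643

Result:
id | author | sold 
---+--------+------
1  | Asimov | 21589
6  | Asimov | 45283
8  | Austen | 20094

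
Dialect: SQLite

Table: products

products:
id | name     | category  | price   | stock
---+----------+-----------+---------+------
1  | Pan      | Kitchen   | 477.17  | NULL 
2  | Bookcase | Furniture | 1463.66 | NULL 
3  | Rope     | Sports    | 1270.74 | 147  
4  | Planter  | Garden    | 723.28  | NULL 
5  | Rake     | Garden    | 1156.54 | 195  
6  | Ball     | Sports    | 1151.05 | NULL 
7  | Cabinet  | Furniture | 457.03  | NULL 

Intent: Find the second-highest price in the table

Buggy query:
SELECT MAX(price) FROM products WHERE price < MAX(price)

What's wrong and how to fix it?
Bug: The inner MAX is an aggregate inside WHERE, which is not allowed

Fix: Put the inner MAX in a scalar subquery

Corrected query:
SELECT MAX(price) FROM products WHERE price < (SELECT MAX(price) FROM products)

Result:
MAX(price)
----------
1270.74   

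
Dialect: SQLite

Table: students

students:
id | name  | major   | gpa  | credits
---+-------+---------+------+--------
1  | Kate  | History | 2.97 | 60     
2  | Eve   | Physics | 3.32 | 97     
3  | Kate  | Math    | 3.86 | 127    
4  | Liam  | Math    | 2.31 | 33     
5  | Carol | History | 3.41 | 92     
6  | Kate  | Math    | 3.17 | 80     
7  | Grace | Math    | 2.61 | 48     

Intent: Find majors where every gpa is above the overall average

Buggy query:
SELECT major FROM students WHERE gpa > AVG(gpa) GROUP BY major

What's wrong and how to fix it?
Bug: AVG() is an aggregate; it can't sit directly in WHERE

Fix: Use a subquery for AVG and a HAVING MIN(...) filter so the condition holds for every row in the group

Corrected query:
SELECT major FROM students GROUP BY major HAVING MIN(gpa) > (SELECT AVG(gpa) FROM students)

Result:
major  
-------
Physics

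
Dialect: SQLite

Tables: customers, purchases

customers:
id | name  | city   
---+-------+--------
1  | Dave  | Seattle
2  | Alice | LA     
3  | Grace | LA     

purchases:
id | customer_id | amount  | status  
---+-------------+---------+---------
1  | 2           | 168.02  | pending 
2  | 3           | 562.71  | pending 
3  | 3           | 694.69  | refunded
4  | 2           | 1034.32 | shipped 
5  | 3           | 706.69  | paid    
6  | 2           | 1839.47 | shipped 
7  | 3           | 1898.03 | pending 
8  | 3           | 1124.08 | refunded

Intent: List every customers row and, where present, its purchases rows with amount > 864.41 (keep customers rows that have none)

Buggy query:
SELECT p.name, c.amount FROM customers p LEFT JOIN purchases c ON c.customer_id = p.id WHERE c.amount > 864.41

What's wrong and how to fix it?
Bug: A WHERE condition on the right-hand table after LEFT JOIN drops unmatched parents

Fix: Put 'c.amount > 864.41' in the JOIN's ON clause instead of WHERE

Corrected query:
SELECT p.name, c.amount FROM customers p LEFT JOIN purchases c ON c.customer_id = p.id AND c.amount > 864.41

Result:
name  | amount 
------+--------
Dave  | NULL   
Alice | 1034.32
Alice | 1839.47
Grace | 1124.08
Grace | 1898.03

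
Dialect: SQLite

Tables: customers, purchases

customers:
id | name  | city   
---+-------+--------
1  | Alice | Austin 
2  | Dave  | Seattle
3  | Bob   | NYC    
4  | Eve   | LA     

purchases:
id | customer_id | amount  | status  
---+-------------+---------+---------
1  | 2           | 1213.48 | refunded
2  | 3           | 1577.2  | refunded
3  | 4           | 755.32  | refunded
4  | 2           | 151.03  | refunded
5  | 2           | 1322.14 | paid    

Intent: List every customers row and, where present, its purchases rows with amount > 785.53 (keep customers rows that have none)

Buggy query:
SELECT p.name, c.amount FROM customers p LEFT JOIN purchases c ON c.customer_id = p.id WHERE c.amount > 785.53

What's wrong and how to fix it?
Bug: A WHERE condition on the right-hand table after LEFT JOIN drops unmatched parents

Fix: Move the right-table condition into the ON clause so unmatched parents are kept

Corrected query:
SELECT p.name, c.amount FROM customers p LEFT JOIN purchases c ON c.customer_id = p.id AND c.amount > 785.53

Result:
name  | amount 
------+--------
Alice | NULL   
Dave  | 1213.48
Dave  | 1322.14
Bob   | 1577.2 
Eve   | NULL   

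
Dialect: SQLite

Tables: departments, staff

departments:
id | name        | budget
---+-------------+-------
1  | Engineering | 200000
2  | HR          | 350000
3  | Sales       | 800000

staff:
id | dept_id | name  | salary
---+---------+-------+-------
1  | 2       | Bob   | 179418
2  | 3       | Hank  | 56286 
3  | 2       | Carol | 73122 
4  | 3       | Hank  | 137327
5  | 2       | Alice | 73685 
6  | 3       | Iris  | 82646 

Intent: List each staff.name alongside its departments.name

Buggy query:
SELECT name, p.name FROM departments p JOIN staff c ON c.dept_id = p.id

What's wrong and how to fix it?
Bug: Both tables have a 'name' column; the unqualified reference is ambiguous

Fix: Prefix ambiguous columns with the table alias

Corrected query:
SELECT c.name, p.name FROM departments p JOIN staff c ON c.dept_id = p.id

Result:
name  | name 
------+------
Bob   | HR   
Hank  | Sales
Carol | HR   
Hank  | Sales
Alice | HR   
Iris  | Sales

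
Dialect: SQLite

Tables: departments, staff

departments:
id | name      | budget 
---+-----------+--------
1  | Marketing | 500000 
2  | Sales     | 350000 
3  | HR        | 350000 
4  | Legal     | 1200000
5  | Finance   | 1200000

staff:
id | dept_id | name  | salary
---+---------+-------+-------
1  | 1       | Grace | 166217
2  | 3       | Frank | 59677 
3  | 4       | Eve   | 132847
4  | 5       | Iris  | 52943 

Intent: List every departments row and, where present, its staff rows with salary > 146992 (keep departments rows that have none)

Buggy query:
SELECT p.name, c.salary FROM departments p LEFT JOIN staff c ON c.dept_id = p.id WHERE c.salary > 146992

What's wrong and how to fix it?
Bug: Filtering c.salary in WHERE discards the NULL rows produced by LEFT JOIN, turning it into an inner join

Fix: Put 'c.salary > 146992' in the JOIN's ON clause instead of WHERE

Corrected query:
SELECT p.name, c.salary FROM departments p LEFT JOIN staff c ON c.dept_id = p.id AND c.salary > 146992

Result:
name      | salary
----------+-------
Marketing | 166217
Sales     | NULL  
HR        | NULL  
Legal     | NULL  
Finance   | NULL  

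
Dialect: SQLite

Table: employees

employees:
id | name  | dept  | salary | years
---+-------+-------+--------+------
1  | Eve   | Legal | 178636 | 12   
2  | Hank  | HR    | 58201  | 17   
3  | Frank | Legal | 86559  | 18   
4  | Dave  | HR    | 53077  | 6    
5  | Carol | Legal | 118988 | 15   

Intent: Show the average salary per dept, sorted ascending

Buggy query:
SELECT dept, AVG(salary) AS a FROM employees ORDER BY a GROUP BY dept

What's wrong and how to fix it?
Bug: ORDER BY appears before GROUP BY; SQL clause order requires GROUP BY first

Fix: Move ORDER BY to the end, after GROUP BY

Corrected query:
SELECT dept, AVG(salary) AS a FROM employees GROUP BY dept ORDER BY a

Result:
dept  | a     
------+-------
HR    | 55639 
Legal | 128061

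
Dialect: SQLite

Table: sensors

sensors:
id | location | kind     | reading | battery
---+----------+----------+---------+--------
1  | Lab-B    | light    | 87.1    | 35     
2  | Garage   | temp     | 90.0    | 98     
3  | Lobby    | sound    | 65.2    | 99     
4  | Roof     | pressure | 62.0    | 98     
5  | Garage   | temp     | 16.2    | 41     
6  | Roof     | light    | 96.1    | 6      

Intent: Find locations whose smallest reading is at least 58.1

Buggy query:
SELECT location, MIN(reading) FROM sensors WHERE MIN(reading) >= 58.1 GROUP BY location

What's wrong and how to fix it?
Bug: MIN() in WHERE is a misuse of aggregate

Fix: Replace WHERE with HAVING after the GROUP BY

Corrected query:
SELECT location, MIN(reading) FROM sensors GROUP BY location HAVING MIN(reading) >= 58.1

Result:
location | MIN(reading)
---------+-------------
Lab-B    | 87.1        
Lobby    | 65.2        
Roof     | 62          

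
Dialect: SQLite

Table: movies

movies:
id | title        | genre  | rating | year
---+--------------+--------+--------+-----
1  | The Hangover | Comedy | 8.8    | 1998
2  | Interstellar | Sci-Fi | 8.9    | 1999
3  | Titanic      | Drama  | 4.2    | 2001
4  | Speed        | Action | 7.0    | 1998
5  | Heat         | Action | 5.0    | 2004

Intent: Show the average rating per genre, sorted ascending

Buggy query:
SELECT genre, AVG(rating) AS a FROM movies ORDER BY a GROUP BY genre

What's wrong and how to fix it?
Bug: ORDER BY appears before GROUP BY; SQL clause order requires GROUP BY first

Fix: Move ORDER BY to the end, after GROUP BY

Corrected query:
SELECT genre, AVG(rating) AS a FROM movies GROUP BY genre ORDER BY a

Result:
genre  | a  
-------+----
Drama  | 4.2
Action | 6  
Comedy | 8.8
Sci-Fi | 8.9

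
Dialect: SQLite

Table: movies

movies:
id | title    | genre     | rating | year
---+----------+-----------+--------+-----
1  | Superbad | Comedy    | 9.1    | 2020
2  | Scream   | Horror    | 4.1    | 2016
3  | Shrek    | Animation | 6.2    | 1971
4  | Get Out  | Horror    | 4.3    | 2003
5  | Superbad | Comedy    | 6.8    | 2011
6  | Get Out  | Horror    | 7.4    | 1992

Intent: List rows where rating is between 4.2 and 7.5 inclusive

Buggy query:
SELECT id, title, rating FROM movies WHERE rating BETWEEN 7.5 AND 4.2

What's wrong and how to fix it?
Bug: BETWEEN expects the lower bound first; with 7.5 AND 4.2 the range is empty

Fix: Swap the bounds so the smaller value comes first

Corrected query:
SELECT id, title, rating FROM movies WHERE rating BETWEEN 4.2 AND 7.5

Result:
id | title    | rating
---+----------+-------
3  | Shrek    | 6.2   
4  | Get Out  | 4.3   
5  | Superbad | 6.8   
6  | Get Out  | 7.4   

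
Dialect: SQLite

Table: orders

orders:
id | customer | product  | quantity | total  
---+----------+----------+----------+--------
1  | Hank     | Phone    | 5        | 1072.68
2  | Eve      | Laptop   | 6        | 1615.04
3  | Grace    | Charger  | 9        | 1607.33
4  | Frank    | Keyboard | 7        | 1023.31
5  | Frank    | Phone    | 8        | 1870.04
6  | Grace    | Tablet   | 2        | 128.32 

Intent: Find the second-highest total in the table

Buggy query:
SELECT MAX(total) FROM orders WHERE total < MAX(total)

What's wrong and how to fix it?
Bug: The inner MAX is an aggregate inside WHERE, which is not allowed

Fix: Put the inner MAX in a scalar subquery

Corrected query:
SELECT MAX(total) FROM orders WHERE total < (SELECT MAX(total) FROM orders)

Result:
MAX(total)
----------
1615.04   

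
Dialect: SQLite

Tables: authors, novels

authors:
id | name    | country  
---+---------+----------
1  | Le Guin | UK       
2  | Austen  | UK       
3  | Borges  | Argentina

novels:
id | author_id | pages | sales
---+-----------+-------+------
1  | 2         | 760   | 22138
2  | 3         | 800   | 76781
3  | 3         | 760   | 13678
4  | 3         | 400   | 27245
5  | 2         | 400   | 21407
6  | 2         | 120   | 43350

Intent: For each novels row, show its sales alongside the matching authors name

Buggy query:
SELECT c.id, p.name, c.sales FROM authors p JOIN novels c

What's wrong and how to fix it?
Bug: Missing join condition: each novels row is matched to all authors rows instead of just its own

Fix: Add ON c.author_id = p.id to the JOIN

Corrected query:
SELECT c.id, p.name, c.sales FROM authors p JOIN novels c ON c.author_id = p.id

Result:
id | name   | sales
---+--------+------
1  | Austen | 22138
2  | Borges | 76781
3  | Borges | 13678
4  | Borges | 27245
5  | Austen | 21407
6  | Austen | 43350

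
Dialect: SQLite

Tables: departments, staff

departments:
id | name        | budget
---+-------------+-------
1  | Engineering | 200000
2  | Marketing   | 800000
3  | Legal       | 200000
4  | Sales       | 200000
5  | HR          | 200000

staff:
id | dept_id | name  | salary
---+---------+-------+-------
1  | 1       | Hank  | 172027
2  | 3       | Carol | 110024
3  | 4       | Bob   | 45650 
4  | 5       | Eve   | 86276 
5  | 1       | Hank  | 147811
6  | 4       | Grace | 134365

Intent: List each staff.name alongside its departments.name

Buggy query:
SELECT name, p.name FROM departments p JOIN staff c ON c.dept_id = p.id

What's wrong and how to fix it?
Bug: 'name' exists in both joined tables, so the database can't tell which one is meant

Fix: Prefix ambiguous columns with the table alias

Corrected query:
SELECT c.name, p.name FROM departments p JOIN staff c ON c.dept_id = p.id

Result:
name  | name       
------+------------
Hank  | Engineering
Carol | Legal      
Bob   | Sales      
Eve   | HR         
Hank  | Engineering
Grace | Sales      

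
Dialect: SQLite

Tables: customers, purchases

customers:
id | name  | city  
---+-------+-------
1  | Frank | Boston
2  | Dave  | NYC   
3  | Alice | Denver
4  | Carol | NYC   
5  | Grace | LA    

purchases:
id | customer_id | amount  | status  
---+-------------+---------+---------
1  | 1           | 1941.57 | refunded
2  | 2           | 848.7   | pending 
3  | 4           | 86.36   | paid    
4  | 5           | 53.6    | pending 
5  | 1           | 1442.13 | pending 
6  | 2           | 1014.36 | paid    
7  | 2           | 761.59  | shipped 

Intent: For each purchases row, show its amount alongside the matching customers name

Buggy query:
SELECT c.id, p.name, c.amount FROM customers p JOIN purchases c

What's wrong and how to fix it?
Bug: JOIN with no ON clause produces a cartesian product; every purchases row pairs with every customers row

Fix: Specify the join condition linking the foreign key to the parent id

Corrected query:
SELECT c.id, p.name, c.amount FROM customers p JOIN purchases c ON c.customer_id = p.id

Result:
id | name  | amount 
---+-------+--------
1  | Frank | 1941.57
2  | Dave  | 848.7  
3  | Carol | 86.36  
4  | Grace | 53.6   
5  | Frank | 1442.13
6  | Dave  | 1014.36
7  | Dave  | 761.59 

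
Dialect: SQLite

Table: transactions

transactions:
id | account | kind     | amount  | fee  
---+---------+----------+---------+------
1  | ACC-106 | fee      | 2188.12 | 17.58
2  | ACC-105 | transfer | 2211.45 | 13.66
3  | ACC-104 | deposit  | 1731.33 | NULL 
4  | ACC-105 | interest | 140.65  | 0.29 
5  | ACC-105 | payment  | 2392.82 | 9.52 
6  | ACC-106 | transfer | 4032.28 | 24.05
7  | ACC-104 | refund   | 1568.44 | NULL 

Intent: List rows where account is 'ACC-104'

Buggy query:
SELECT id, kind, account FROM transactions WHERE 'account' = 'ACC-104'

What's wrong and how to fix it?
Bug: Single quotes denote string literals in SQL; the column name is being compared as a constant string

Fix: Reference the column as account without single quotes

Corrected query:
SELECT id, kind, account FROM transactions WHERE account = 'ACC-104'

Result:
id | kind    | account
---+---------+--------
3  | deposit | ACC-104
7  | refund  | ACC-104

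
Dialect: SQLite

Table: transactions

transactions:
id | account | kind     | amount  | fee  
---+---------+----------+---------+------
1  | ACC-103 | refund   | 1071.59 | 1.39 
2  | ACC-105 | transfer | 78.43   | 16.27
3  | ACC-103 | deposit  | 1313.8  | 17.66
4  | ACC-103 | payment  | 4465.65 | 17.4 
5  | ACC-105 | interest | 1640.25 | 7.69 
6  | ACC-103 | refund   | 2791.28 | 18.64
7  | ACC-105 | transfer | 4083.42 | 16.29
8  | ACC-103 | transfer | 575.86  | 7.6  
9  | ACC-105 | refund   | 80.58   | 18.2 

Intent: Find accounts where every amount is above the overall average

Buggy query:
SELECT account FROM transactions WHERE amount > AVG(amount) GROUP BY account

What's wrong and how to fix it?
Bug: WHERE evaluates per row before aggregation, so AVG() is unavailable

Fix: Compute the overall average in a scalar subquery and compare each group's MIN against it in HAVING

Corrected query:
SELECT account FROM transactions GROUP BY account HAVING MIN(amount) > (SELECT AVG(amount) FROM transactions)

Result:
(no rows)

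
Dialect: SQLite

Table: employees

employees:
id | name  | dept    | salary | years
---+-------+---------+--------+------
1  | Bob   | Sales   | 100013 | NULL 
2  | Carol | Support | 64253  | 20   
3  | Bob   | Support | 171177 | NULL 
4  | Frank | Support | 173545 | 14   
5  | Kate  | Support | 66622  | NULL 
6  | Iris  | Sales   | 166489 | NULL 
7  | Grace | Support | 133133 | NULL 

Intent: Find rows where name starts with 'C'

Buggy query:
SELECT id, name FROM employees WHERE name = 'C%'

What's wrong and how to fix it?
Bug: '=' compares the literal string including the % character; pattern matching needs LIKE

Fix: Replace '=' with LIKE so 'C%' is treated as a pattern

Corrected query:
SELECT id, name FROM employees WHERE name LIKE 'C%'

Result:
id | name 
---+------
2  | Carol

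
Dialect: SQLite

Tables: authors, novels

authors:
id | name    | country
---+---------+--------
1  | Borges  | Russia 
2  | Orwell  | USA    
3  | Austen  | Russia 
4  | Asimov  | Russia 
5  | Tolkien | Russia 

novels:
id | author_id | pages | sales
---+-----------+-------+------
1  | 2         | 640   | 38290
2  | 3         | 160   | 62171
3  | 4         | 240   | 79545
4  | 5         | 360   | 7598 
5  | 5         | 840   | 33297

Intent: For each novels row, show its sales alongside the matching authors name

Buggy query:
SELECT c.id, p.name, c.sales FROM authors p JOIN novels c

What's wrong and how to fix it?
Bug: Missing join condition: each novels row is matched to all authors rows instead of just its own

Fix: Specify the join condition linking the foreign key to the parent id

Corrected query:
SELECT c.id, p.name, c.sales FROM authors p JOIN novels c ON c.author_id = p.id

Result:
id | name    | sales
---+---------+------
1  | Orwell  | 38290
2  | Austen  | 62171
3  | Asimov  | 79545
4  | Tolkien | 7598 
5  | Tolkien | 33297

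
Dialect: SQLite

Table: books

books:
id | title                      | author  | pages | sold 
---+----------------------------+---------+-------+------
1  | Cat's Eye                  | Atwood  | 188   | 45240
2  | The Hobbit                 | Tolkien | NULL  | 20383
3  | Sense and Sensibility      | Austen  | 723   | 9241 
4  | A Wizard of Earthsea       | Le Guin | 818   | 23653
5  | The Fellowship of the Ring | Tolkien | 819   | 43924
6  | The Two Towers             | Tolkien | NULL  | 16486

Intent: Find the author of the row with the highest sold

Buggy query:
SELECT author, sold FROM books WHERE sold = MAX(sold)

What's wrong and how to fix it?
Bug: MAX(sold) is an aggregate and cannot be used directly in WHERE

Fix: Wrap MAX in a scalar subquery so WHERE compares against a single value

Corrected query:
SELECT author, sold FROM books WHERE sold = (SELECT MAX(sold) FROM books)

Result:
author | sold 
-------+------
Atwood | 45240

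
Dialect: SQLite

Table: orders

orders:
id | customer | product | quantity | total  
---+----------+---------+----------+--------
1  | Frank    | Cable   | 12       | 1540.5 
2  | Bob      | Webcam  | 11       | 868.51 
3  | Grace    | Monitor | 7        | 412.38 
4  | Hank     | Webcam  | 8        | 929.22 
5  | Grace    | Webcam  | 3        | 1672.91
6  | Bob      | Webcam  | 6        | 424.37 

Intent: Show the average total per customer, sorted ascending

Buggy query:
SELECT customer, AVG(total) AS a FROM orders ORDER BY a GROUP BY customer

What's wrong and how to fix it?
Bug: ORDER BY appears before GROUP BY; SQL clause order requires GROUP BY first

Fix: Reorder: SELECT … FROM … GROUP BY … ORDER BY …

Corrected query:
SELECT customer, AVG(total) AS a FROM orders GROUP BY customer ORDER BY a

Result:
customer | a       
---------+---------
Bob      | 646.44  
Hank     | 929.22  
Grace    | 1042.645
Frank    | 1540.5  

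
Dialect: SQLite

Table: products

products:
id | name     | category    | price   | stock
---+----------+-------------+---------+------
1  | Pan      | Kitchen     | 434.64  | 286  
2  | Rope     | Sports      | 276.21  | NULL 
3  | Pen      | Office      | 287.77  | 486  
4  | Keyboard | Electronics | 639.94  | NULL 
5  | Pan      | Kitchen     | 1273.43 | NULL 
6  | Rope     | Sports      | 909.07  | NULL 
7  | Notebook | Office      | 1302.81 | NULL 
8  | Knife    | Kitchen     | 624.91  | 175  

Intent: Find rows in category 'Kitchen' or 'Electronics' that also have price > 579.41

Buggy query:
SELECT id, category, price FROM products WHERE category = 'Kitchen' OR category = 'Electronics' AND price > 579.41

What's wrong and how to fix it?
Bug: AND binds tighter than OR, so this parses as category = 'Kitchen' OR (category = 'Electronics' AND price > 579.41)

Fix: Group the OR with parentheses (or use IN), then AND the threshold

Corrected query:
SELECT id, category, price FROM products WHERE (category = 'Kitchen' OR category = 'Electronics') AND price > 579.41

Result:
id | category    | price  
---+-------------+--------
4  | Electronics | 639.94 
5  | Kitchen     | 1273.43
8  | Kitchen     | 624.91 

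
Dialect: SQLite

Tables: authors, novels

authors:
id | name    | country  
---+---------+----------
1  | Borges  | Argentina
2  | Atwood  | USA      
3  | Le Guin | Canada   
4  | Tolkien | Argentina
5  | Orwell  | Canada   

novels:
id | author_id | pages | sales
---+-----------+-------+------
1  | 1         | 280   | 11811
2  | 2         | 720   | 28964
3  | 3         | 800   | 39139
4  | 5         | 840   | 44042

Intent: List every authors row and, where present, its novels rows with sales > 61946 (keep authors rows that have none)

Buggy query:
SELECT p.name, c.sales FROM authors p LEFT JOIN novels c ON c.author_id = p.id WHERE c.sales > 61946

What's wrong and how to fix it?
Bug: A WHERE condition on the right-hand table after LEFT JOIN drops unmatched parents

Fix: Put 'c.sales > 61946' in the JOIN's ON clause instead of WHERE

Corrected query:
SELECT p.name, c.sales FROM authors p LEFT JOIN novels c ON c.author_id = p.id AND c.sales > 61946

Result:
name    | sales
--------+------
Borges  | NULL 
Atwood  | NULL 
Le Guin | NULL 
Tolkien | NULL 
Orwell  | NULL 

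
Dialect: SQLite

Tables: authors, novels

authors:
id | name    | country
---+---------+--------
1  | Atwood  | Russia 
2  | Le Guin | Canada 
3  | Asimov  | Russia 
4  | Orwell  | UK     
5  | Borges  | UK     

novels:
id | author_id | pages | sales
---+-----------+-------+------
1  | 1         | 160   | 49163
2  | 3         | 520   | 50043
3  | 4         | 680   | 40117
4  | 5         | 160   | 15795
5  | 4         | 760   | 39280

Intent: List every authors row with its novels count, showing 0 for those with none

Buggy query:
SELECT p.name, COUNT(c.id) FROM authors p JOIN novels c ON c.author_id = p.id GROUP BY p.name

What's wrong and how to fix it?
Bug: An inner join excludes parents with zero children

Fix: Switch to LEFT JOIN to retain unmatched parent rows

Corrected query:
SELECT p.name, COUNT(c.id) FROM authors p LEFT JOIN novels c ON c.author_id = p.id GROUP BY p.name

Result:
name    | COUNT(c.id)
--------+------------
Asimov  | 1          
Atwood  | 1          
Borges  | 1          
Le Guin | 0          
Orwell  | 2          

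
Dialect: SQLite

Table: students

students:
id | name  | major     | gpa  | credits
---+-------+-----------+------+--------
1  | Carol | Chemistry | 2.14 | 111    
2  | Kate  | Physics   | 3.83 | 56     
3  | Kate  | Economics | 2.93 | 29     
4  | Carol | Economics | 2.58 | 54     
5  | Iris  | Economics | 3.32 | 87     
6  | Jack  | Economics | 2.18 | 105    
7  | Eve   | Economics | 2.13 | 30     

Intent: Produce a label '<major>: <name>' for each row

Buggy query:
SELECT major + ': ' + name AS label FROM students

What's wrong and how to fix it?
Bug: '+' is numeric addition; on text columns SQLite converts them to 0 instead of concatenating

Fix: Replace + with || to concatenate text

Corrected query:
SELECT major || ': ' || name AS label FROM students

Result:
label           
----------------
Chemistry: Carol
Physics: Kate   
Economics: Kate 
Economics: Carol
Economics: Iris 
Economics: Jack 
Economics: Eve  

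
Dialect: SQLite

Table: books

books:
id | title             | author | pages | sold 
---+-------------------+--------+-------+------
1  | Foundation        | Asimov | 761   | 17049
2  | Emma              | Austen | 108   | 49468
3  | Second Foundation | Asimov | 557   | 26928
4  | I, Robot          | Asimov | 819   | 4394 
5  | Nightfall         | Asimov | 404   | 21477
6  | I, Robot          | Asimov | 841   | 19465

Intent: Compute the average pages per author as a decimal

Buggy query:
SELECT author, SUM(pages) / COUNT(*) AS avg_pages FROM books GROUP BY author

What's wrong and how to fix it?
Bug: SUM(pages) and COUNT(*) are both integers; the division truncates the fractional part

Fix: Cast one side to REAL so the division keeps the fractional part

Corrected query:
SELECT author, SUM(pages) * 1.0 / COUNT(*) AS avg_pages FROM books GROUP BY author

Result:
author | avg_pages
-------+----------
Asimov | 676.4    
Austen | 108      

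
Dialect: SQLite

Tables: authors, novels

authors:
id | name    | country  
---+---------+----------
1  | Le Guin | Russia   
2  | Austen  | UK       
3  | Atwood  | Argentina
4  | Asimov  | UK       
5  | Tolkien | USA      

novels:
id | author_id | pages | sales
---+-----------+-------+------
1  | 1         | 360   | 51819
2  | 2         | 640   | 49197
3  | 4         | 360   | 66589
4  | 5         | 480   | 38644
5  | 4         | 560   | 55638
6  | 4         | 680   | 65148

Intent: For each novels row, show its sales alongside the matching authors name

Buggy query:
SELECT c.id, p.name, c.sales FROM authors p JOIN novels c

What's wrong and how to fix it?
Bug: JOIN with no ON clause produces a cartesian product; every novels row pairs with every authors row

Fix: Add ON c.author_id = p.id to the JOIN

Corrected query:
SELECT c.id, p.name, c.sales FROM authors p JOIN novels c ON c.author_id = p.id

Result:
id | name    | sales
---+---------+------
1  | Le Guin | 51819
2  | Austen  | 49197
3  | Asimov  | 66589
4  | Tolkien | 38644
5  | Asimov  | 55638
6  | Asimov  | 65148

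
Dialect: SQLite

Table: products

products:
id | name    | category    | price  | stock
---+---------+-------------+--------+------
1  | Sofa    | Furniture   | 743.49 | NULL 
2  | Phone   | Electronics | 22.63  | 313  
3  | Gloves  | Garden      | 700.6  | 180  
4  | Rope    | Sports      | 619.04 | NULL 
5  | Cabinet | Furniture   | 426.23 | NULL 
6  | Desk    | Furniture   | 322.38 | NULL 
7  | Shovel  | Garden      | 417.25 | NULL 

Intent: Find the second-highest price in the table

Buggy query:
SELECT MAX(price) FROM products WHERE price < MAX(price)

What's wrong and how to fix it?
Bug: The inner MAX is an aggregate inside WHERE, which is not allowed

Fix: Put the inner MAX in a scalar subquery

Corrected query:
SELECT MAX(price) FROM products WHERE price < (SELECT MAX(price) FROM products)

Result:
MAX(price)
----------
700.6     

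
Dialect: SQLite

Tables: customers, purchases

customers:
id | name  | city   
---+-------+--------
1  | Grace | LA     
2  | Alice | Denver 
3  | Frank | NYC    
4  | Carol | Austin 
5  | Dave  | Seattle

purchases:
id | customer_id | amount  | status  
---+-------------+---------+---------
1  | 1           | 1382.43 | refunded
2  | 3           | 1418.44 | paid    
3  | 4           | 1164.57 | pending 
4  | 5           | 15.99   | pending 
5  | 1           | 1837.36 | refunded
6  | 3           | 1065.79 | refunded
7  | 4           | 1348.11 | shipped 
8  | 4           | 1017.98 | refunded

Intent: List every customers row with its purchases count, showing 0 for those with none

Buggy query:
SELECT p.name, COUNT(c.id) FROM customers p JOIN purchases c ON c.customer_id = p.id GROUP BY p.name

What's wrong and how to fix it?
Bug: An inner join excludes parents with zero children

Fix: Switch to LEFT JOIN to retain unmatched parent rows

Corrected query:
SELECT p.name, COUNT(c.id) FROM customers p LEFT JOIN purchases c ON c.customer_id = p.id GROUP BY p.name

Result:
name  | COUNT(c.id)
------+------------
Alice | 0          
Carol | 3          
Dave  | 1          
Frank | 2          
Grace | 2          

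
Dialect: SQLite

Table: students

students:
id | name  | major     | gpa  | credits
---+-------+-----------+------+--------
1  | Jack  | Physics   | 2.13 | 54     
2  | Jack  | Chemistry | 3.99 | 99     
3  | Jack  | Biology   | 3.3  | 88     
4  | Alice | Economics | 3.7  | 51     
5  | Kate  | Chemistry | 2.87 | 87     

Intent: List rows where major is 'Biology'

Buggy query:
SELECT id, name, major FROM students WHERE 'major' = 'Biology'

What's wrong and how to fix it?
Bug: Single quotes denote string literals in SQL; the column name is being compared as a constant string

Fix: Remove the quotes around the column name (or use double quotes for an identifier)

Corrected query:
SELECT id, name, major FROM students WHERE major = 'Biology'

Result:
id | name | major  
---+------+--------
3  | Jack | Biology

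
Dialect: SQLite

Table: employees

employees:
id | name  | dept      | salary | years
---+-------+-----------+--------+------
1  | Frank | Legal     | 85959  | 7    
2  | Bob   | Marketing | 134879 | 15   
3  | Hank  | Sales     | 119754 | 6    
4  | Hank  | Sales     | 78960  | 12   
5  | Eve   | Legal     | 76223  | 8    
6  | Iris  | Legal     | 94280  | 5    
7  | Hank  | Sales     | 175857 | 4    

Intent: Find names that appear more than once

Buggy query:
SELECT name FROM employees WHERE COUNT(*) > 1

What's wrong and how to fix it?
Bug: COUNT(*) is an aggregate and cannot be used in WHERE

Fix: GROUP BY name, then filter groups with HAVING COUNT(*) > 1

Corrected query:
SELECT name FROM employees GROUP BY name HAVING COUNT(*) > 1

Result:
name
----
Hank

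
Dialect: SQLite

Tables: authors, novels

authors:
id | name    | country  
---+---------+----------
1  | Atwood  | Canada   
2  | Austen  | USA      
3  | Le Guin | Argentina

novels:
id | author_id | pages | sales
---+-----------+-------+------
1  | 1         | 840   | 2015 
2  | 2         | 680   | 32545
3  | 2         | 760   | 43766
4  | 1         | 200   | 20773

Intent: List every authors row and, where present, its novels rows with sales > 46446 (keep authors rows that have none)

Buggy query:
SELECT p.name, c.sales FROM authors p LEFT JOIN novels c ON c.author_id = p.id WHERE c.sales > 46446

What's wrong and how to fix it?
Bug: A WHERE condition on the right-hand table after LEFT JOIN drops unmatched parents

Fix: Move the right-table condition into the ON clause so unmatched parents are kept

Corrected query:
SELECT p.name, c.sales FROM authors p LEFT JOIN novels c ON c.author_id = p.id AND c.sales > 46446

Result:
name    | sales
--------+------
Atwood  | NULL 
Austen  | NULL 
Le Guin | NULL 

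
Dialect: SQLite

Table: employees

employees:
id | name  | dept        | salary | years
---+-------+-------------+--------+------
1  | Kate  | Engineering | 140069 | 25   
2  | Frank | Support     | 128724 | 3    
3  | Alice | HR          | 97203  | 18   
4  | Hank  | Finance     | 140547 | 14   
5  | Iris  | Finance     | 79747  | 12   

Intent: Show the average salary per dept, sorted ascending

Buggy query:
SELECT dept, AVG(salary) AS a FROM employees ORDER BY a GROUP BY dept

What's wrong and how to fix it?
Bug: GROUP BY must precede ORDER BY

Fix: Move ORDER BY to the end, after GROUP BY

Corrected query:
SELECT dept, AVG(salary) AS a FROM employees GROUP BY dept ORDER BY a

Result:
dept        | a     
------------+-------
HR          | 97203 
Finance     | 110147
Support     | 128724
Engineering | 140069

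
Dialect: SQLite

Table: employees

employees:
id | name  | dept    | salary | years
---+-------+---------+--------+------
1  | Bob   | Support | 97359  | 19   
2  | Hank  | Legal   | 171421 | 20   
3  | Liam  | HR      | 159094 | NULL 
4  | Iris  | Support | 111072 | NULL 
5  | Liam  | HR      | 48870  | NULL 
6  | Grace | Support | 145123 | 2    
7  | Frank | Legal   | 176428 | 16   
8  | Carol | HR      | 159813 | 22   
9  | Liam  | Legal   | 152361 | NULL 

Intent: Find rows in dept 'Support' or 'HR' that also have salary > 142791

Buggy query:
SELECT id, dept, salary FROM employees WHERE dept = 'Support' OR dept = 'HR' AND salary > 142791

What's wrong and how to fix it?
Bug: Without parentheses, AND is evaluated before OR, so the salary filter only applies to the 'HR' branch

Fix: Add parentheses around the OR so the AND applies to both alternatives

Corrected query:
SELECT id, dept, salary FROM employees WHERE (dept = 'Support' OR dept = 'HR') AND salary > 142791

Result:
id | dept    | salary
---+---------+-------
3  | HR      | 159094
6  | Support | 145123
8  | HR      | 159813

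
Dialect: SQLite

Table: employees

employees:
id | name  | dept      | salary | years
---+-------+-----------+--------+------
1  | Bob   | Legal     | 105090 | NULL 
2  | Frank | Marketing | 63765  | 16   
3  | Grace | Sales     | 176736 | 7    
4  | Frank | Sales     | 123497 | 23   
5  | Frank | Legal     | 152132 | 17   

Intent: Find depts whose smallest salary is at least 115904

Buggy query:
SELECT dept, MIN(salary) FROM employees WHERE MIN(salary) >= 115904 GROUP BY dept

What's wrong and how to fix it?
Bug: Aggregates like MIN are computed per group after WHERE runs

Fix: Replace WHERE with HAVING after the GROUP BY

Corrected query:
SELECT dept, MIN(salary) FROM employees GROUP BY dept HAVING MIN(salary) >= 115904

Result:
dept  | MIN(salary)
------+------------
Sales | 123497     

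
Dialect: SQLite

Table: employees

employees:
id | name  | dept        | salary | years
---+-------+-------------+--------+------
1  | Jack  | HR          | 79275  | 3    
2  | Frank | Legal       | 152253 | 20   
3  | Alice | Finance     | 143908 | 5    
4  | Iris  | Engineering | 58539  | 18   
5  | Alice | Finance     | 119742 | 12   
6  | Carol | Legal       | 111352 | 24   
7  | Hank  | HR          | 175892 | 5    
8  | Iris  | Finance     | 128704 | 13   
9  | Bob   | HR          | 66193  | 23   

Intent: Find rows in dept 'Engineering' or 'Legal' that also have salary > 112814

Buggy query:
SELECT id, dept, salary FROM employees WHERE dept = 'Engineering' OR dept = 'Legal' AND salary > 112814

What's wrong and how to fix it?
Bug: Without parentheses, AND is evaluated before OR, so the salary filter only applies to the 'Legal' branch

Fix: Add parentheses around the OR so the AND applies to both alternatives

Corrected query:
SELECT id, dept, salary FROM employees WHERE (dept = 'Engineering' OR dept = 'Legal') AND salary > 112814

Result:
id | dept  | salary
---+-------+-------
2  | Legal | 152253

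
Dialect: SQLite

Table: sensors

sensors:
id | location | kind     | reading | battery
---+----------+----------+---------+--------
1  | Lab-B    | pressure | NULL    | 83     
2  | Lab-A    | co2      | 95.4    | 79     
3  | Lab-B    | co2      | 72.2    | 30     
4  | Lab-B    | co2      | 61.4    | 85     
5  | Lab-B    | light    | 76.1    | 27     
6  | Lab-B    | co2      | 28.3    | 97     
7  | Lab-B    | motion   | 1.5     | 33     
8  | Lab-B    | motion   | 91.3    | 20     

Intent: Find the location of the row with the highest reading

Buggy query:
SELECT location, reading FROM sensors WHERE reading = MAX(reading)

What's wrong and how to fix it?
Bug: MAX(reading) is an aggregate and cannot be used directly in WHERE

Fix: Wrap MAX in a scalar subquery so WHERE compares against a single value

Corrected query:
SELECT location, reading FROM sensors WHERE reading = (SELECT MAX(reading) FROM sensors)

Result:
location | reading
---------+--------
Lab-A    | 95.4   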